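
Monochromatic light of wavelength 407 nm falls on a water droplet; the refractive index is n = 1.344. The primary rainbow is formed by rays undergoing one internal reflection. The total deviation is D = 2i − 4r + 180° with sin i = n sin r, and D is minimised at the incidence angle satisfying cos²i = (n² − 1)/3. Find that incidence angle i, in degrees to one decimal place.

58.8°

cos²i = (1.344² − 1)/3 = (1.80634 − 1)/3 = 0.26878.
cos i = 0.51844, so i = 58.772°.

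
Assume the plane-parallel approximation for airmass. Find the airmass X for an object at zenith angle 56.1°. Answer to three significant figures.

X = sec z = 1/cos 56.1° = 1/0.5577 = 1.7929.

1.79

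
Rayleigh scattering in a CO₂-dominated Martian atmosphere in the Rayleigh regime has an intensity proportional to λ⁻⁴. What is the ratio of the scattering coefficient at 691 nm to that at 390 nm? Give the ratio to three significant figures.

0.101

Rayleigh scattering ∝ λ⁻⁴, so the ratio of coefficients is the inverse fourth power of the wavelength ratio.
σ(691)/σ(390) = (390/691)⁴ = (0.5644)⁴ = 0.1015.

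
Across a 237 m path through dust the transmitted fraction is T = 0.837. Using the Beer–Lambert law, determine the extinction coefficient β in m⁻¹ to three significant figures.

0.000751 m⁻¹

Beer–Lambert: T = exp(−βL) ⇒ β = −ln(T)/L = −ln(0.837)/237 = 0.1779/237 = 0.0007508 m⁻¹.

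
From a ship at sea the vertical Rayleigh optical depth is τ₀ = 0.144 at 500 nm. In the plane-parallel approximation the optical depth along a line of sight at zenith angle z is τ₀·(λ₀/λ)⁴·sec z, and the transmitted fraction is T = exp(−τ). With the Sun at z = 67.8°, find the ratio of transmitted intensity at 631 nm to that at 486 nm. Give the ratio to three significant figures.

Airmass: sec 67.8° = 2.6466.
τ(631 nm) = 0.144 × (500/631)⁴ × 2.6466 = 0.144 × 0.3942 × 2.6466 = 0.1503.
τ(486 nm) = 0.144 × (500/486)⁴ × 2.6466 = 0.144 × 1.1203 × 2.6466 = 0.4270.
T(631)/T(486) = exp(τ_B − τ_A) = exp(0.2767) = 1.3188.

1.32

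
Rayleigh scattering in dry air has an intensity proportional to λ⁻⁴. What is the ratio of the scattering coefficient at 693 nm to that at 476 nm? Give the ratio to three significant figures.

Rayleigh scattering ∝ λ⁻⁴, so the ratio of coefficients is the inverse fourth power of the wavelength ratio.
σ(693)/σ(476) = (476/693)⁴ = (0.6869)⁴ = 0.2226.

0.223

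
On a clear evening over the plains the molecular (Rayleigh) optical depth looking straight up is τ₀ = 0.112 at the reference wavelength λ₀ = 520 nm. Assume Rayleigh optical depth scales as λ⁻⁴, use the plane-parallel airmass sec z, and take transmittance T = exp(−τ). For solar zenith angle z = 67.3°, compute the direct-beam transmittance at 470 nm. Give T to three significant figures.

sec 67.3° = 2.5913.
τ = 0.112 × (520/470)⁴ × 2.5913 = 0.112 × 1.4984 × 2.5913 = 0.4349.
T = exp(−0.4349) = 0.6473.

0.647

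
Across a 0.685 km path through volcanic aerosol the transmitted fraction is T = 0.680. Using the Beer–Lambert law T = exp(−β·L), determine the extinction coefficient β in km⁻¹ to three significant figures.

Beer–Lambert: T = exp(−βL) ⇒ β = −ln(T)/L = −ln(0.680)/0.685 = 0.3857/0.685 = 0.563 km⁻¹.

0.563 km⁻¹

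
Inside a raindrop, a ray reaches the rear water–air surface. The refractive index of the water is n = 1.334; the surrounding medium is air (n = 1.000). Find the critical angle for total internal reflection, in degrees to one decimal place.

sin θ_c = n_air / n = 1.000 / 1.334 = 0.7496.
θ_c = arcsin(0.7496) = 48.56°.

48.6°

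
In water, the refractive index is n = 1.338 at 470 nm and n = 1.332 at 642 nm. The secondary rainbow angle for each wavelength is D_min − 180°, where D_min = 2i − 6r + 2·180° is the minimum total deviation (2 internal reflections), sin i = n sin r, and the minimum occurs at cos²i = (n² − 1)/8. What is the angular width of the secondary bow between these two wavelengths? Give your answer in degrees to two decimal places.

At 470 nm (n = 1.338): cos²i = 0.09878 → i = 71.682°, r = 45.195°, D_min = 232.193°, rainbow angle = 52.193°.
At 642 nm (n = 1.332): cos²i = 0.09678 → i = 71.875°, r = 45.520°, D_min = 230.628°, rainbow angle = 50.628°.
Angular width = |52.193° − 50.628°| = 1.564°.

1.56°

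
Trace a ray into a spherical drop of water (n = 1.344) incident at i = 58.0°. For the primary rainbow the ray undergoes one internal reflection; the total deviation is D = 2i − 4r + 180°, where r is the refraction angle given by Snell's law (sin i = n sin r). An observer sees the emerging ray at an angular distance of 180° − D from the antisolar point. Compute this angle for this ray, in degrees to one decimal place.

sin r = sin 58.0° / 1.344 = 0.8480/1.344 = 0.6310; r = 39.12°.
D = 2·58.0° − 4·39.12° + 180° = 116.00° − 156.49° + 180° = 139.51°.
Angle from antisolar point = 180° − D = 40.49°.

40.5°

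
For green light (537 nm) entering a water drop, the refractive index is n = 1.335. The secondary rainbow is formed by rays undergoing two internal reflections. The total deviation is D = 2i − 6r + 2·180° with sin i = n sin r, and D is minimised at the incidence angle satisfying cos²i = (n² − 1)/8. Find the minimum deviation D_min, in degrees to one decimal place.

cos²i = (1.78222 − 1)/8 = 0.09778; i = arccos(0.31269) = 71.778°.
sin r = sin 71.778°/1.335 = 0.71150; r = 45.357°.
D_min = 2·71.778° − 6·45.357° + 360° = 231.414°.

231.4°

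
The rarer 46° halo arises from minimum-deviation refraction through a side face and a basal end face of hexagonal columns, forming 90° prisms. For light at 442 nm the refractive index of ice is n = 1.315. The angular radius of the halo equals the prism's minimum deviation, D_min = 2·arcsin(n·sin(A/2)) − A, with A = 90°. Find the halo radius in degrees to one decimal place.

n·sin(A/2) = 1.315 × sin 45° = 1.315 × 0.7071 = 0.9298.
D_min = 2·arcsin(0.9298) − 90° = 2 × 68.411° − 90° = 46.821°.

46.8°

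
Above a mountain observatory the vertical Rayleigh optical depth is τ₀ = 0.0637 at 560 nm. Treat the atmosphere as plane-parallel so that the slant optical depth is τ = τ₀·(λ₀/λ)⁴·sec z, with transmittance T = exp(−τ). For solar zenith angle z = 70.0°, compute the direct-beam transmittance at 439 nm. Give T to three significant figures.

0.611

sec 70.0° = 2.9238.
τ = 0.0637 × (560/439)⁴ × 2.9238 = 0.0637 × 2.6479 × 2.9238 = 0.4932.
T = exp(−0.4932) = 0.6107.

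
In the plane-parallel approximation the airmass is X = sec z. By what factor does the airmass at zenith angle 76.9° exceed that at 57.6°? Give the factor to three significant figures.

2.36

X(76.9°)/X(57.6°) = sec 76.9° / sec 57.6° = cos 57.6° / cos 76.9° = 0.5358/0.2267 = 2.3641.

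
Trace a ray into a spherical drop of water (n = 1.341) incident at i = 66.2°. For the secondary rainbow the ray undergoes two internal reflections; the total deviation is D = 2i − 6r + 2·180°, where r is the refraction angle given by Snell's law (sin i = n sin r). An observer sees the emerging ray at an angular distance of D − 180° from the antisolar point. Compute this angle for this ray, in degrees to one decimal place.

54.3°

sin r = sin 66.2° / 1.341 = 0.9150/1.341 = 0.6823; r = 43.02°.
D = 2·66.2° − 6·43.02° + 2·180° = 132.40° − 258.14° + 360° = 234.26°.
Angle from antisolar point = D − 180° = 54.26°.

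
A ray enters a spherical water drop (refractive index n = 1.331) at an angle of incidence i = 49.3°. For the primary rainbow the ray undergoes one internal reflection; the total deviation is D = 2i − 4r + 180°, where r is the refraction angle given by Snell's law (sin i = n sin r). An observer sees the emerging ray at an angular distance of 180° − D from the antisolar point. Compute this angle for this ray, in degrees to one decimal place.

40.3°

sin r = sin 49.3° / 1.331 = 0.7581/1.331 = 0.5696; r = 34.72°.
D = 2·49.3° − 4·34.72° + 180° = 98.60° − 138.89° + 180° = 139.71°.
Angle from antisolar point = 180° − D = 40.29°.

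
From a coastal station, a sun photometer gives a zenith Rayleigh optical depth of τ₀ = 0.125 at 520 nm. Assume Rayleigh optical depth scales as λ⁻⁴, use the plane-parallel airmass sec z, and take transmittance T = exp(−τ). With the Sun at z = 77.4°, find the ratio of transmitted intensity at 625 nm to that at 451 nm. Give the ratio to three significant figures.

Airmass: sec 77.4° = 4.5841.
τ(625 nm) = 0.125 × (520/625)⁴ × 4.5841 = 0.125 × 0.4792 × 4.5841 = 0.2746.
τ(451 nm) = 0.125 × (520/451)⁴ × 4.5841 = 0.125 × 1.7673 × 4.5841 = 1.0127.
T(625)/T(451) = exp(τ_B − τ_A) = exp(0.7381) = 2.0920.

2.09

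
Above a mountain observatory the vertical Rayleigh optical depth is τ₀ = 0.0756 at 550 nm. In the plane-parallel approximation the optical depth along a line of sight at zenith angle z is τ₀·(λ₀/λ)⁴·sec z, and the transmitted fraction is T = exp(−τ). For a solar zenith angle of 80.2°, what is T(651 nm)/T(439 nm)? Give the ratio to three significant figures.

Airmass: sec 80.2° = 5.8751.
τ(651 nm) = 0.0756 × (550/651)⁴ × 5.8751 = 0.0756 × 0.5095 × 5.8751 = 0.2263.
τ(439 nm) = 0.0756 × (550/439)⁴ × 5.8751 = 0.0756 × 2.4637 × 5.8751 = 1.0943.
T(651)/T(439) = exp(τ_B − τ_A) = exp(0.8680) = 2.3821.

2.38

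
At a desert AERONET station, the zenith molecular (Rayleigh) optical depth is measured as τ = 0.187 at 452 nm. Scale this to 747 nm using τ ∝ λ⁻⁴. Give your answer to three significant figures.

τ(747 nm) = τ(452 nm) × (452/747)⁴ = 0.187 × (0.6051)⁴ = 0.187 × 0.1341 = 0.0251.

0.0251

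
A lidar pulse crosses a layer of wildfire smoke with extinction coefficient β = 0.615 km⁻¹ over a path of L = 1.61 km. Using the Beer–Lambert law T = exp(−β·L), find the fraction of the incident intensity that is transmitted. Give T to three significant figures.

τ = β·L = 0.615 × 1.61 = 0.9902.
T = exp(−0.9902) = 0.3715.

0.372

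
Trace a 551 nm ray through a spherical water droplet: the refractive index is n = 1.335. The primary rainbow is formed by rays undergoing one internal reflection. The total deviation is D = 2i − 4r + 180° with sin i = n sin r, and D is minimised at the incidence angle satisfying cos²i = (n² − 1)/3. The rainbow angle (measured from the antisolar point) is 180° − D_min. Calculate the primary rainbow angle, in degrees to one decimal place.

41.8°

cos²i = (1.78222 − 1)/3 = 0.26074; i = arccos(0.51063) = 59.294°.
sin r = sin 59.294°/1.335 = 0.64405; r = 40.094°.
D_min = 2·59.294° − 4·40.094° + 180° = 138.212°.
Rainbow angle = 180° − D_min = 41.788°.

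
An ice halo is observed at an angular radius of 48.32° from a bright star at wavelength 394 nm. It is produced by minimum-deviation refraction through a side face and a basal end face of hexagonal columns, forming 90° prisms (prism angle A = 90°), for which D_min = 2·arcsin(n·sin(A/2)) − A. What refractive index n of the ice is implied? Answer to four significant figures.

1.322

Rearranging: n = sin((D_min + A)/2) / sin(A/2).
(D_min + A)/2 = (48.32° + 90°)/2 = 69.160°.
n = sin 69.160° / sin 45° = 0.9346 / 0.7071 = 1.3217.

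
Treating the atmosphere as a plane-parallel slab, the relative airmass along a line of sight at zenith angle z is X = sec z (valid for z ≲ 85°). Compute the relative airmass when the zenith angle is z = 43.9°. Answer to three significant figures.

1.39

X = sec z = 1/cos 43.9° = 1/0.7206 = 1.3878.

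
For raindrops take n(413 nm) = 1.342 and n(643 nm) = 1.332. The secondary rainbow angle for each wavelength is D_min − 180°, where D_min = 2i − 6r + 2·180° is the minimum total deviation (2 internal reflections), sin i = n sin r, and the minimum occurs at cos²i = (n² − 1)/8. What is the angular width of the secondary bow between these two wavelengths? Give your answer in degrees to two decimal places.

2.59°

At 413 nm (n = 1.342): cos²i = 0.10012 → i = 71.554°, r = 44.981°, D_min = 233.222°, rainbow angle = 53.222°.
At 643 nm (n = 1.332): cos²i = 0.09678 → i = 71.875°, r = 45.520°, D_min = 230.628°, rainbow angle = 50.628°.
Angular width = |53.222° − 50.628°| = 2.594°.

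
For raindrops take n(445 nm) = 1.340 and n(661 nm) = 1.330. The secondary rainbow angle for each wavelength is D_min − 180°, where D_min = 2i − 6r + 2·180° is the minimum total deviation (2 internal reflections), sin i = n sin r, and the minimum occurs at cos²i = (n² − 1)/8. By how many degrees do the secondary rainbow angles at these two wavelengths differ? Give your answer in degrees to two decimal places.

At 445 nm (n = 1.340): cos²i = 0.09945 → i = 71.618°, r = 45.088°, D_min = 232.709°, rainbow angle = 52.709°.
At 661 nm (n = 1.330): cos²i = 0.09611 → i = 71.940°, r = 45.630°, D_min = 230.101°, rainbow angle = 50.101°.
Angular width = |52.709° − 50.101°| = 2.608°.

2.61°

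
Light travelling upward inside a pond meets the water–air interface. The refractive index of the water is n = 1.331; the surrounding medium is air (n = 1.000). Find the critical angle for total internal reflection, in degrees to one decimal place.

48.7°

sin θ_c = n_air / n = 1.000 / 1.331 = 0.7513.
θ_c = arcsin(0.7513) = 48.70°.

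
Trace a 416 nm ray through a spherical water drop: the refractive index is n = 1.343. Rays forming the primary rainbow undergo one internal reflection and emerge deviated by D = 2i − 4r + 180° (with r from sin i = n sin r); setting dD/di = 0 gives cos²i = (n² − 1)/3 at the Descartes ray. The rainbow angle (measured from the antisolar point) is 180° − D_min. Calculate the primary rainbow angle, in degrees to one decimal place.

cos²i = (1.80365 − 1)/3 = 0.26788; i = arccos(0.51757) = 58.830°.
sin r = sin 58.830°/1.343 = 0.63711; r = 39.577°.
D_min = 2·58.830° − 4·39.577° + 180° = 139.354°.
Rainbow angle = 180° − D_min = 40.646°.

40.6°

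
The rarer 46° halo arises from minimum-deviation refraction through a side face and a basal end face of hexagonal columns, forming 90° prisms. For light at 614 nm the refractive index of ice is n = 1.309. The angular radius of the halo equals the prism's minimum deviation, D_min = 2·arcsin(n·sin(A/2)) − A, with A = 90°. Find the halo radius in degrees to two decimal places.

45.52°

n·sin(A/2) = 1.309 × sin 45° = 1.309 × 0.7071 = 0.9256.
D_min = 2·arcsin(0.9256) − 90° = 2 × 67.759° − 90° = 45.519°.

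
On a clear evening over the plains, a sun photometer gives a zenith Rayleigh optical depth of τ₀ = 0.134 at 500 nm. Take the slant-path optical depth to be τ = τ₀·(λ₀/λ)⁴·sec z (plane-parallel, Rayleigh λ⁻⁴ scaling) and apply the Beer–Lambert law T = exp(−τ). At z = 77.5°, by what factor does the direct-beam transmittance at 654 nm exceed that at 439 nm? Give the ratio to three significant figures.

Airmass: sec 77.5° = 4.6202.
τ(654 nm) = 0.134 × (500/654)⁴ × 4.6202 = 0.134 × 0.3416 × 4.6202 = 0.2115.
τ(439 nm) = 0.134 × (500/439)⁴ × 4.6202 = 0.134 × 1.6828 × 4.6202 = 1.0418.
T(654)/T(439) = exp(τ_B − τ_A) = exp(0.8303) = 2.2940.

2.29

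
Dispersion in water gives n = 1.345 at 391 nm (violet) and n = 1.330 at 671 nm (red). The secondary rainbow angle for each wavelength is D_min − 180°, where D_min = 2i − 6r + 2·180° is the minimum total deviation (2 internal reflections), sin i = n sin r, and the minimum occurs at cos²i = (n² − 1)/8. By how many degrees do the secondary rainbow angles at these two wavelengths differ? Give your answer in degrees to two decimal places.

At 391 nm (n = 1.345): cos²i = 0.10113 → i = 71.458°, r = 44.821°, D_min = 233.987°, rainbow angle = 53.987°.
At 671 nm (n = 1.330): cos²i = 0.09611 → i = 71.940°, r = 45.630°, D_min = 230.101°, rainbow angle = 50.101°.
Angular width = |53.987° − 50.101°| = 3.886°.

3.89°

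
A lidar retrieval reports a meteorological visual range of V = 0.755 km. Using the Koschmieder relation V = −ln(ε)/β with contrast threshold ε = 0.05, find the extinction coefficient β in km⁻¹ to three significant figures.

β = −ln(0.05) / V = 2.996 / 0.755 = 3.9679 km⁻¹.

3.97 km⁻¹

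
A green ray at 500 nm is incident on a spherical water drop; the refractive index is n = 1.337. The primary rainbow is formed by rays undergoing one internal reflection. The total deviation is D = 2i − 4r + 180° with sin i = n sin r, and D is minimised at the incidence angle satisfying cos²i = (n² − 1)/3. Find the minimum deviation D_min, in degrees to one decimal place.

138.5°

cos²i = (1.78757 − 1)/3 = 0.26252; i = arccos(0.51237) = 59.178°.
sin r = sin 59.178°/1.337 = 0.64231; r = 39.964°.
D_min = 2·59.178° − 4·39.964° + 180° = 138.500°.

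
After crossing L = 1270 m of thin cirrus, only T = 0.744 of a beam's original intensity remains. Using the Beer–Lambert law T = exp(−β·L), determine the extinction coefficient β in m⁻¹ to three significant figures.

0.000233 m⁻¹

Beer–Lambert: T = exp(−βL) ⇒ β = −ln(T)/L = −ln(0.744)/1270 = 0.2957/1270 = 0.0002328 m⁻¹.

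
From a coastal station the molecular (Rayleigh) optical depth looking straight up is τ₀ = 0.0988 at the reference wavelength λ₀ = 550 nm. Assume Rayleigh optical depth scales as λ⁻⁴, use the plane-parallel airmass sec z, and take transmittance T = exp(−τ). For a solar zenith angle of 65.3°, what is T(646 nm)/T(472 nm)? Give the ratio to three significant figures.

Airmass: sec 65.3° = 2.3931.
τ(646 nm) = 0.0988 × (550/646)⁴ × 2.3931 = 0.0988 × 0.5254 × 2.3931 = 0.1242.
τ(472 nm) = 0.0988 × (550/472)⁴ × 2.3931 = 0.0988 × 1.8437 × 2.3931 = 0.4359.
T(646)/T(472) = exp(τ_B − τ_A) = exp(0.3117) = 1.3657.

1.37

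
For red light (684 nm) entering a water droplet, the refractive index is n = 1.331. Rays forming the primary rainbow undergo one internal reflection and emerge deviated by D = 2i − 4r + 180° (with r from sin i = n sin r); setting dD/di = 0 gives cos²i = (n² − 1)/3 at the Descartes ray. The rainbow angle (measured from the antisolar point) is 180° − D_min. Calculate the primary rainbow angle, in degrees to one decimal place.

42.4°

cos²i = (1.77156 − 1)/3 = 0.25719; i = arccos(0.50714) = 59.527°.
sin r = sin 59.527°/1.331 = 0.64753; r = 40.356°.
D_min = 2·59.527° − 4·40.356° + 180° = 137.630°.
Rainbow angle = 180° − D_min = 42.370°.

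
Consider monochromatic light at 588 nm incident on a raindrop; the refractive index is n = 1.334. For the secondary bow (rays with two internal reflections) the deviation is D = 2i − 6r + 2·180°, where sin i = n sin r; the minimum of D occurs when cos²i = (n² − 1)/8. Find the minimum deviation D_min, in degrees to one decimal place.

231.2°

cos²i = (1.77956 − 1)/8 = 0.09744; i = arccos(0.31216) = 71.810°.
sin r = sin 71.810°/1.334 = 0.71217; r = 45.411°.
D_min = 2·71.810° − 6·45.411° + 360° = 231.153°.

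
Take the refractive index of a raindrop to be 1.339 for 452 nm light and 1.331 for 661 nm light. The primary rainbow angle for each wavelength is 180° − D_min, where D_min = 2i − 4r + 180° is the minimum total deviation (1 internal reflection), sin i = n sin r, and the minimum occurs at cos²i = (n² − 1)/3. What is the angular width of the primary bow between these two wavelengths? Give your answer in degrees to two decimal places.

1.16°

At 452 nm (n = 1.339): cos²i = 0.26431 → i = 59.062°, r = 39.834°, D_min = 138.786°, rainbow angle = 41.214°.
At 661 nm (n = 1.331): cos²i = 0.25719 → i = 59.527°, r = 40.356°, D_min = 137.630°, rainbow angle = 42.370°.
Angular width = |41.214° − 42.370°| = 1.156°.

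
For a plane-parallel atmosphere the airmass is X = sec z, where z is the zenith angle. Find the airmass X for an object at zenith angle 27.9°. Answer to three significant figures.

X = sec z = 1/cos 27.9° = 1/0.8838 = 1.1315.

1.13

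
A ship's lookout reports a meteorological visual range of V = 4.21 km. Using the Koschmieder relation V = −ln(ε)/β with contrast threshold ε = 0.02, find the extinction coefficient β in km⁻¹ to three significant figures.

0.929 km⁻¹

β = −ln(0.02) / V = 3.912 / 4.21 = 0.9292 km⁻¹.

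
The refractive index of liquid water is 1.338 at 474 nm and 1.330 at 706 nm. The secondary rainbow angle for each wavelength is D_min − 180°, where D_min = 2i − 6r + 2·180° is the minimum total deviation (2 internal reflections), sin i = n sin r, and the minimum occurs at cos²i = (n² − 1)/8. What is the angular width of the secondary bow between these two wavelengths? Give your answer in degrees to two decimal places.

At 474 nm (n = 1.338): cos²i = 0.09878 → i = 71.682°, r = 45.195°, D_min = 232.193°, rainbow angle = 52.193°.
At 706 nm (n = 1.330): cos²i = 0.09611 → i = 71.940°, r = 45.630°, D_min = 230.101°, rainbow angle = 50.101°.
Angular width = |52.193° − 50.101°| = 2.092°.

2.09°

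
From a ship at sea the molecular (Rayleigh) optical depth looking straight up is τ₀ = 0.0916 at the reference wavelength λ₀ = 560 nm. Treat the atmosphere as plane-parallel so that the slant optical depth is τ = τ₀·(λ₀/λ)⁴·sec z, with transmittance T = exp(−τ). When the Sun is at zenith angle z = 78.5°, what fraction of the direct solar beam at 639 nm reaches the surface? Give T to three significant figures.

0.763

sec 78.5° = 5.0159.
τ = 0.0916 × (560/639)⁴ × 5.0159 = 0.0916 × 0.5899 × 5.0159 = 0.2710.
T = exp(−0.2710) = 0.7626.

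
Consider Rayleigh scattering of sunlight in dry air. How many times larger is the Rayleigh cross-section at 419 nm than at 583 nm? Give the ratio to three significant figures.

3.75

Rayleigh scattering ∝ λ⁻⁴, so the ratio of coefficients is the inverse fourth power of the wavelength ratio.
σ(419)/σ(583) = (583/419)⁴ = (1.3914)⁴ = 3.748.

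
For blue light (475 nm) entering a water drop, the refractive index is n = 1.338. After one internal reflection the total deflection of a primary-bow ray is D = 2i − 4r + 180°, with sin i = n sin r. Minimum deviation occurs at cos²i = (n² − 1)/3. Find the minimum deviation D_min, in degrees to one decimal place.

138.6°

cos²i = (1.79024 − 1)/3 = 0.26341; i = arccos(0.51324) = 59.120°.
sin r = sin 59.120°/1.338 = 0.64144; r = 39.899°.
D_min = 2·59.120° − 4·39.899° + 180° = 138.643°.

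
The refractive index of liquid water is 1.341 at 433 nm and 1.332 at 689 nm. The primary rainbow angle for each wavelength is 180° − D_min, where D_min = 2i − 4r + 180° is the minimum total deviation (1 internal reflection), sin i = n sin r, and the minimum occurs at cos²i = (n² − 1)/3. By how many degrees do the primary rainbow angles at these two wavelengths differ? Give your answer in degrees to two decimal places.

At 433 nm (n = 1.341): cos²i = 0.26609 → i = 58.946°, r = 39.705°, D_min = 139.071°, rainbow angle = 40.929°.
At 689 nm (n = 1.332): cos²i = 0.25807 → i = 59.469°, r = 40.290°, D_min = 137.776°, rainbow angle = 42.224°.
Angular width = |40.929° − 42.224°| = 1.295°.

1.29°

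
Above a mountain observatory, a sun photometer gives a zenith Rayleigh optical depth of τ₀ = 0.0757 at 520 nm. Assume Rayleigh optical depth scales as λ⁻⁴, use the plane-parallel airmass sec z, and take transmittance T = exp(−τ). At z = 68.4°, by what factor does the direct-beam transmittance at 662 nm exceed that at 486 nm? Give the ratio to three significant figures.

Airmass: sec 68.4° = 2.7165.
τ(662 nm) = 0.0757 × (520/662)⁴ × 2.7165 = 0.0757 × 0.3807 × 2.7165 = 0.0783.
τ(486 nm) = 0.0757 × (520/486)⁴ × 2.7165 = 0.0757 × 1.3106 × 2.7165 = 0.2695.
T(662)/T(486) = exp(τ_B − τ_A) = exp(0.1912) = 1.2107.

1.21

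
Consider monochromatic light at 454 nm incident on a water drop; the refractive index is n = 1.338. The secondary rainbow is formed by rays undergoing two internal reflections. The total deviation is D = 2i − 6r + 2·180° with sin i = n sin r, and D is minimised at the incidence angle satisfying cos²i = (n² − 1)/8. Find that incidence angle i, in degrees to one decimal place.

cos²i = (1.338² − 1)/8 = (1.79024 − 1)/8 = 0.09878.
cos i = 0.31429, so i = 71.682°.

71.7°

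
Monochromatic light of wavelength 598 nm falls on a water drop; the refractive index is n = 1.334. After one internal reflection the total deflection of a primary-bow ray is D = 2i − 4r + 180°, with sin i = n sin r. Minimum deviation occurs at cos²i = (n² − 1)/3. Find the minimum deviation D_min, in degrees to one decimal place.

cos²i = (1.77956 − 1)/3 = 0.25985; i = arccos(0.50976) = 59.352°.
sin r = sin 59.352°/1.334 = 0.64492; r = 40.159°.
D_min = 2·59.352° − 4·40.159° + 180° = 138.067°.

138.1°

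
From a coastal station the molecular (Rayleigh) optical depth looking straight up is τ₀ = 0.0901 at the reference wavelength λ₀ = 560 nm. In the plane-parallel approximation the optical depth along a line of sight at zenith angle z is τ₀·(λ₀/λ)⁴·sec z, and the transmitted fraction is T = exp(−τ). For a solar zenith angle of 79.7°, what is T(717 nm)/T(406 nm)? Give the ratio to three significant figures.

Airmass: sec 79.7° = 5.5928.
τ(717 nm) = 0.0901 × (560/717)⁴ × 5.5928 = 0.0901 × 0.3721 × 5.5928 = 0.1875.
τ(406 nm) = 0.0901 × (560/406)⁴ × 5.5928 = 0.0901 × 3.6195 × 5.5928 = 1.8239.
T(717)/T(406) = exp(τ_B − τ_A) = exp(1.6364) = 5.1366.

5.14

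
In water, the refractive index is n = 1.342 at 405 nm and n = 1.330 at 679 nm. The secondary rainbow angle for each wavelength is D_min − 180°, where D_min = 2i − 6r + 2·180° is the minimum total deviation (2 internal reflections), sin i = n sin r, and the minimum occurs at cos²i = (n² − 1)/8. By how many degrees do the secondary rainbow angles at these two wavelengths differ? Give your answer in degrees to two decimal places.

At 405 nm (n = 1.342): cos²i = 0.10012 → i = 71.554°, r = 44.981°, D_min = 233.222°, rainbow angle = 53.222°.
At 679 nm (n = 1.330): cos²i = 0.09611 → i = 71.940°, r = 45.630°, D_min = 230.101°, rainbow angle = 50.101°.
Angular width = |53.222° − 50.101°| = 3.121°.

3.12°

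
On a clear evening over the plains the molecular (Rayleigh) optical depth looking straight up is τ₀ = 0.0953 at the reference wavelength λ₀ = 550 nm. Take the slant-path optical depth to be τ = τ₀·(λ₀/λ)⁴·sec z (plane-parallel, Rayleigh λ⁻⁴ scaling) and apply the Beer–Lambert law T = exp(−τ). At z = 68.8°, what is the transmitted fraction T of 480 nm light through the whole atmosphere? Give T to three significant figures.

sec 68.8° = 2.7653.
τ = 0.0953 × (550/480)⁴ × 2.7653 = 0.0953 × 1.7238 × 2.7653 = 0.4543.
T = exp(−0.4543) = 0.6349.

0.635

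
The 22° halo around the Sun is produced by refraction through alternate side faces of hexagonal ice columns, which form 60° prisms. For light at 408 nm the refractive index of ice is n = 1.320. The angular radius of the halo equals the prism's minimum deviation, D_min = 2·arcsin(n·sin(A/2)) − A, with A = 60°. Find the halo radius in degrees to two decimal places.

22.60°

n·sin(A/2) = 1.320 × sin 30° = 1.320 × 0.5000 = 0.6600.
D_min = 2·arcsin(0.6600) − 60° = 2 × 41.300° − 60° = 22.600°.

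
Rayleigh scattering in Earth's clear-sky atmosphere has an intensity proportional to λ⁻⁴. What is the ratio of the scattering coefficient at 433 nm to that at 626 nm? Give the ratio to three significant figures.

4.37

Rayleigh scattering ∝ λ⁻⁴, so the ratio of coefficients is the inverse fourth power of the wavelength ratio.
σ(433)/σ(626) = (626/433)⁴ = (1.4457)⁴ = 4.369.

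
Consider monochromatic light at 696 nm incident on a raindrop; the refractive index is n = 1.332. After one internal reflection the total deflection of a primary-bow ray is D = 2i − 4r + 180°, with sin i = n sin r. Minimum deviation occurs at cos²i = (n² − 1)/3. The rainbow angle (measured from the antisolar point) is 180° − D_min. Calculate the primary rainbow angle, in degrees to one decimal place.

cos²i = (1.77422 − 1)/3 = 0.25807; i = arccos(0.50801) = 59.469°.
sin r = sin 59.469°/1.332 = 0.64666; r = 40.290°.
D_min = 2·59.469° − 4·40.290° + 180° = 137.776°.
Rainbow angle = 180° − D_min = 42.224°.

42.2°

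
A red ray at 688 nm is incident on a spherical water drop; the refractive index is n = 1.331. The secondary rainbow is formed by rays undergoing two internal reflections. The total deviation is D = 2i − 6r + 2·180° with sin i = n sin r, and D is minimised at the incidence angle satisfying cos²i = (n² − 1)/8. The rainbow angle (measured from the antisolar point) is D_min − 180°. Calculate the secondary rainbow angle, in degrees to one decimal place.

50.4°

cos²i = (1.77156 − 1)/8 = 0.09645; i = arccos(0.31056) = 71.907°.
sin r = sin 71.907°/1.331 = 0.71417; r = 45.575°.
D_min = 2·71.907° − 6·45.575° + 360° = 230.365°.
Rainbow angle = D_min − 180° = 50.365°.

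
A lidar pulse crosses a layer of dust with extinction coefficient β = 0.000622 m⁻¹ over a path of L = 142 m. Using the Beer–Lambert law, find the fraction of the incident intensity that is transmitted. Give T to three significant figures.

0.915

τ = β·L = 0.000622 × 142 = 0.0883.
T = exp(−0.0883) = 0.9155.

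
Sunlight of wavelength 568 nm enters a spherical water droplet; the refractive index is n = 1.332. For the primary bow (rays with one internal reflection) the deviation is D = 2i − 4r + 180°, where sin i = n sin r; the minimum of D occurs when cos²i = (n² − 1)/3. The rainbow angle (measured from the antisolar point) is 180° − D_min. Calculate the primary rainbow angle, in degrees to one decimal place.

42.2°

cos²i = (1.77422 − 1)/3 = 0.25807; i = arccos(0.50801) = 59.469°.
sin r = sin 59.469°/1.332 = 0.64666; r = 40.290°.
D_min = 2·59.469° − 4·40.290° + 180° = 137.776°.
Rainbow angle = 180° − D_min = 42.224°.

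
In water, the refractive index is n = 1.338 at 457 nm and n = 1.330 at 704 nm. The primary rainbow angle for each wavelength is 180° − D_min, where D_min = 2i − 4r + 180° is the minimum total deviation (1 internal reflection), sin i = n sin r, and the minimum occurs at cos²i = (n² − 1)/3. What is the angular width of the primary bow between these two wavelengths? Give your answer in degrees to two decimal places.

At 457 nm (n = 1.338): cos²i = 0.26341 → i = 59.120°, r = 39.899°, D_min = 138.643°, rainbow angle = 41.357°.
At 704 nm (n = 1.330): cos²i = 0.25630 → i = 59.585°, r = 40.422°, D_min = 137.484°, rainbow angle = 42.516°.
Angular width = |41.357° − 42.516°| = 1.160°.

1.16°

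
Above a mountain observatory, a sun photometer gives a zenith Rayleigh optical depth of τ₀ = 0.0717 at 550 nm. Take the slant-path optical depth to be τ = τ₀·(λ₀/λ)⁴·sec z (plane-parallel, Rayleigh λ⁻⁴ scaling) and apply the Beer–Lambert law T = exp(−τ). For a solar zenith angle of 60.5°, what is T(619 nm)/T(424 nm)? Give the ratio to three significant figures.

Airmass: sec 60.5° = 2.0308.
τ(619 nm) = 0.0717 × (550/619)⁴ × 2.0308 = 0.0717 × 0.6233 × 2.0308 = 0.0908.
τ(424 nm) = 0.0717 × (550/424)⁴ × 2.0308 = 0.0717 × 2.8313 × 2.0308 = 0.4123.
T(619)/T(424) = exp(τ_B − τ_A) = exp(0.3215) = 1.3792.

1.38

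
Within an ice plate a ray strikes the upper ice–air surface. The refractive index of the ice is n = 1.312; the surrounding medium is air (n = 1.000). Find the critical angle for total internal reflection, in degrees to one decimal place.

sin θ_c = n_air / n = 1.000 / 1.312 = 0.7622.
θ_c = arcsin(0.7622) = 49.66°.

49.7°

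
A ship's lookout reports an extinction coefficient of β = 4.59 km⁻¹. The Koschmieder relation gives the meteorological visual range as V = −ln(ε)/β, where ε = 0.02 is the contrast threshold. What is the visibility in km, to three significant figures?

V = −ln(0.02) / 4.59 = 3.912 / 4.59 = 0.8523 km.

0.852 km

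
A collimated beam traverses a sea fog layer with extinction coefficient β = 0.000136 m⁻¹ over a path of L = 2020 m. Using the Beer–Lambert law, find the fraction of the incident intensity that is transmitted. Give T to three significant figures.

0.760

τ = β·L = 0.000136 × 2020 = 0.2747.
T = exp(−0.2747) = 0.7598.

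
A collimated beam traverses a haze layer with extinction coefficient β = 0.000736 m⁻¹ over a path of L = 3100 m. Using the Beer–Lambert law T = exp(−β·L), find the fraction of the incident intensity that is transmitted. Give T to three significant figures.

0.102

τ = β·L = 0.000736 × 3100 = 2.2816.
T = exp(−2.2816) = 0.1021.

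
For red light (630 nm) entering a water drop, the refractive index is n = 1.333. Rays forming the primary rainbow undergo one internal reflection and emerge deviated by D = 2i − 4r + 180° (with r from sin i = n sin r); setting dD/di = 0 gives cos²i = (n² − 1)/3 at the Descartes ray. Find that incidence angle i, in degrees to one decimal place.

59.4°

cos²i = (1.333² − 1)/3 = (1.77689 − 1)/3 = 0.25896.
cos i = 0.50888, so i = 59.410°.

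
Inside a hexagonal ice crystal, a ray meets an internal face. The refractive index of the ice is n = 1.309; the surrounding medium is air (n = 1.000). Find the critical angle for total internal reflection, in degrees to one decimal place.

49.8°

sin θ_c = n_air / n = 1.000 / 1.309 = 0.7639.
θ_c = arcsin(0.7639) = 49.81°.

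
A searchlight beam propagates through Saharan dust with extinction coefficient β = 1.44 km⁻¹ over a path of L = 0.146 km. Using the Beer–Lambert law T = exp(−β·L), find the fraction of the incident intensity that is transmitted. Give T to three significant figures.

0.810

τ = β·L = 1.44 × 0.146 = 0.2102.
T = exp(−0.2102) = 0.8104.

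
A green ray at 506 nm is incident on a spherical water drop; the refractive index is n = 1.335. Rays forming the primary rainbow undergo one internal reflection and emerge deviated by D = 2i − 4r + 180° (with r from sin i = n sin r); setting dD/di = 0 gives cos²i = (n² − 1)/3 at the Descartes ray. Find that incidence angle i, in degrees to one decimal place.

cos²i = (1.335² − 1)/3 = (1.78222 − 1)/3 = 0.26074.
cos i = 0.51063, so i = 59.294°.

59.3°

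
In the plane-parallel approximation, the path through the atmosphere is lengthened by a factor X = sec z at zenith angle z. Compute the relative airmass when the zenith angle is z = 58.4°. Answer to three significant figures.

1.91

X = sec z = 1/cos 58.4° = 1/0.5240 = 1.9084.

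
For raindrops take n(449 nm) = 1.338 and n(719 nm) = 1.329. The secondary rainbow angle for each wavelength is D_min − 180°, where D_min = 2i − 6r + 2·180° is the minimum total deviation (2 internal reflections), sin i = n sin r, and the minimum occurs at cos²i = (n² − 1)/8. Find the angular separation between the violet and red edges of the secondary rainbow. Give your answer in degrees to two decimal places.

At 449 nm (n = 1.338): cos²i = 0.09878 → i = 71.682°, r = 45.195°, D_min = 232.193°, rainbow angle = 52.193°.
At 719 nm (n = 1.329): cos²i = 0.09578 → i = 71.972°, r = 45.685°, D_min = 229.837°, rainbow angle = 49.837°.
Angular width = |52.193° − 49.837°| = 2.356°.

2.36°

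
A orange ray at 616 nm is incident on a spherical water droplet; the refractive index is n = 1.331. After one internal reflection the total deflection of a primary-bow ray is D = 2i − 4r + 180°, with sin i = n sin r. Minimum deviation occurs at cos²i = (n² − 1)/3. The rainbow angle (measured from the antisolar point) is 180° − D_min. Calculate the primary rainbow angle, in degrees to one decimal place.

42.4°

cos²i = (1.77156 − 1)/3 = 0.25719; i = arccos(0.50714) = 59.527°.
sin r = sin 59.527°/1.331 = 0.64753; r = 40.356°.
D_min = 2·59.527° − 4·40.356° + 180° = 137.630°.
Rainbow angle = 180° − D_min = 42.370°.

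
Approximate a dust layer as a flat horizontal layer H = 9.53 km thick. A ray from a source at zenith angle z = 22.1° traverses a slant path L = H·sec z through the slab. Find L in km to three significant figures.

sec z = 1/cos 22.1° = 1.0793.
L = 9.53 × 1.0793 = 10.286 km.

10.3 km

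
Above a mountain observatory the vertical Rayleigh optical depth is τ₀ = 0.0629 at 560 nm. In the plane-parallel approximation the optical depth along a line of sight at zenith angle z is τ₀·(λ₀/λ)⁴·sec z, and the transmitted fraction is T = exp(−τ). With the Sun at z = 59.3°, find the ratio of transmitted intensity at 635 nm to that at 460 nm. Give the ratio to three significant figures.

1.22

Airmass: sec 59.3° = 1.9587.
τ(635 nm) = 0.0629 × (560/635)⁴ × 1.9587 = 0.0629 × 0.6049 × 1.9587 = 0.0745.
τ(460 nm) = 0.0629 × (560/460)⁴ × 1.9587 = 0.0629 × 2.1964 × 1.9587 = 0.2706.
T(635)/T(460) = exp(τ_B − τ_A) = exp(0.1961) = 1.2166.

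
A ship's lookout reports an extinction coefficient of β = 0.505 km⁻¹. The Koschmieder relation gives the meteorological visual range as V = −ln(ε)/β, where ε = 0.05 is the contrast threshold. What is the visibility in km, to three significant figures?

5.93 km

V = −ln(0.05) / 0.505 = 2.996 / 0.505 = 5.9321 km.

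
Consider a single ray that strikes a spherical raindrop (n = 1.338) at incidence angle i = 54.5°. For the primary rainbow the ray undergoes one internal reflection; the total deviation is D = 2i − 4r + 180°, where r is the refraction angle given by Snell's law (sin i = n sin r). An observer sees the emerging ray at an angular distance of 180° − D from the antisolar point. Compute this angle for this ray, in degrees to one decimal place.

sin r = sin 54.5° / 1.338 = 0.8141/1.338 = 0.6085; r = 37.48°.
D = 2·54.5° − 4·37.48° + 180° = 109.00° − 149.91° + 180° = 139.09°.
Angle from antisolar point = 180° − D = 40.91°.

40.9°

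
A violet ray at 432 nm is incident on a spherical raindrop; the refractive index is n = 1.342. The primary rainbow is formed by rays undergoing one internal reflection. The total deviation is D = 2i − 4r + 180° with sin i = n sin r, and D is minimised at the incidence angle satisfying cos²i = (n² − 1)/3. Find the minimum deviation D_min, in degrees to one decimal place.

cos²i = (1.80096 − 1)/3 = 0.26699; i = arccos(0.51671) = 58.888°.
sin r = sin 58.888°/1.342 = 0.63797; r = 39.641°.
D_min = 2·58.888° − 4·39.641° + 180° = 139.213°.

139.2°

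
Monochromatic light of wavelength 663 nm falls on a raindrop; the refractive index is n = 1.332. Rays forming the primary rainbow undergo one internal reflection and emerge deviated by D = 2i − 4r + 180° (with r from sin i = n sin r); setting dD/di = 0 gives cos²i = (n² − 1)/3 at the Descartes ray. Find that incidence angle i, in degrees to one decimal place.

59.5°

cos²i = (1.332² − 1)/3 = (1.77422 − 1)/3 = 0.25807.
cos i = 0.50801, so i = 59.469°.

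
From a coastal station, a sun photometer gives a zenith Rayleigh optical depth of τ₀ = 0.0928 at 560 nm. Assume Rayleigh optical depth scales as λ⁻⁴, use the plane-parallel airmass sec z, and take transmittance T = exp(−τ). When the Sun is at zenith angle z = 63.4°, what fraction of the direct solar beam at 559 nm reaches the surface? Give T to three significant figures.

0.812

sec 63.4° = 2.2333.
τ = 0.0928 × (560/559)⁴ × 2.2333 = 0.0928 × 1.0072 × 2.2333 = 0.2087.
T = exp(−0.2087) = 0.8116.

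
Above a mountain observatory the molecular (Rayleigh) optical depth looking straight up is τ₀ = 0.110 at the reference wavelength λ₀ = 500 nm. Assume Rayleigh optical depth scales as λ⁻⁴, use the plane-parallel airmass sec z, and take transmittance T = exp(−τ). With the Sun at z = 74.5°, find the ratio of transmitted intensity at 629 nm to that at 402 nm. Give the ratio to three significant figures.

Airmass: sec 74.5° = 3.7420.
τ(629 nm) = 0.110 × (500/629)⁴ × 3.7420 = 0.110 × 0.3993 × 3.7420 = 0.1644.
τ(402 nm) = 0.110 × (500/402)⁴ × 3.7420 = 0.110 × 2.3932 × 3.7420 = 0.9851.
T(629)/T(402) = exp(τ_B − τ_A) = exp(0.8207) = 2.2721.

2.27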